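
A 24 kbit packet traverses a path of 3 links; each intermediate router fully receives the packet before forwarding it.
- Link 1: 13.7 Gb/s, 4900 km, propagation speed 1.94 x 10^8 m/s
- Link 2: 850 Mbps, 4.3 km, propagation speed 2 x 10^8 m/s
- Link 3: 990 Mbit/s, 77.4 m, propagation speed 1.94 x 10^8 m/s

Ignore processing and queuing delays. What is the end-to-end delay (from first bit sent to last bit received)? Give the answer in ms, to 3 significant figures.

L = 24000 bits.
Transmission delays (L/R per hop): 0.00175182, 0.0282353, 0.0242424 ms; sum = 0.0542295 ms.
Propagation delays (d/s per hop): 25.2577, 0.0215, 0.000398969 ms; sum = 25.2796 ms.
End-to-end = 25.3 ms.

25.3 ms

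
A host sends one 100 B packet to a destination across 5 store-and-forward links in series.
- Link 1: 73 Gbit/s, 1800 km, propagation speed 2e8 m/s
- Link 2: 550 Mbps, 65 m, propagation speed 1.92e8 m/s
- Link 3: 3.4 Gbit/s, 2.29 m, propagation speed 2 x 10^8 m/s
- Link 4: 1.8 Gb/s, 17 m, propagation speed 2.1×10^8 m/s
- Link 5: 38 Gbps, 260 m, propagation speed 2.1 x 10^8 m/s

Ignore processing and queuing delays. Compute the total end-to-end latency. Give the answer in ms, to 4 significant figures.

9.004 ms

L = 100 × 8 = 800 bits.
Transmission delays (L/R per hop): 1.09589e-05, 0.00145455, 0.000235294, 0.000444444, 2.10526e-05 ms; sum = 0.0021663 ms.
Propagation delays (d/s per hop): 9, 0.000338542, 1.145e-05, 8.09524e-05, 0.0012381 ms; sum = 9.00167 ms.
End-to-end = 9.004 ms.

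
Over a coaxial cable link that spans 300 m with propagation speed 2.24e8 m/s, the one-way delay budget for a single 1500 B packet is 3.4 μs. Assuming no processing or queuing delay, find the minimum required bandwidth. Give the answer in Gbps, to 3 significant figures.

L = 12000 bits.
Propagation delay = 300 / 2.24e+08 = 1.33929 μs.
Transmission budget = 3.4 − 1.33929 = 2.06071 μs.
R ≥ L / t_tx = 12000 bits / 2.06071e-06 s = 5.82 Gbps.

5.82 Gbps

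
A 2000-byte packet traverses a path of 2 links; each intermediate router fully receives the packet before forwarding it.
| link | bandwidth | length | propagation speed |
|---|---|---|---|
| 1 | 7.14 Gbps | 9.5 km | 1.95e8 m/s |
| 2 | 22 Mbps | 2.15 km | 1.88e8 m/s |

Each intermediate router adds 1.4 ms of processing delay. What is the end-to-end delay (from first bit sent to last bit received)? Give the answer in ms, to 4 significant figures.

2.190 ms

L = 2000 × 8 = 16000 bits.
Transmission delays (L/R per hop): 0.0022409, 0.727273 ms; sum = 0.729514 ms.
Propagation delays (d/s per hop): 0.0487179, 0.0114362 ms; sum = 0.0601541 ms.
Processing at 1 router(s): 1 × 1.4 ms = 1.4 ms.
End-to-end = 2.190 ms.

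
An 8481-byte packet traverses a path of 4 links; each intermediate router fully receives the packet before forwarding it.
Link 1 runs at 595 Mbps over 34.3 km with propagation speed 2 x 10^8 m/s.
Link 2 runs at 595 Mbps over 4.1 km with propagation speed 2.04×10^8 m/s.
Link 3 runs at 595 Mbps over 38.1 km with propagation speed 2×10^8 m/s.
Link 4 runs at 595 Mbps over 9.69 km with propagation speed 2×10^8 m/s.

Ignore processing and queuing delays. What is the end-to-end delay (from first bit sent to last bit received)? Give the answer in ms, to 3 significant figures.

0.887 ms

L = 8481 × 8 = 67848 bits.
Transmission delay per hop = L/R = 67848/595000000 = 0.11403 ms; 4 hops → 0.456121 ms.
Propagation delays (d/s per hop): 0.1715, 0.020098, 0.1905, 0.04845 ms; sum = 0.430548 ms.
End-to-end = 0.887 ms.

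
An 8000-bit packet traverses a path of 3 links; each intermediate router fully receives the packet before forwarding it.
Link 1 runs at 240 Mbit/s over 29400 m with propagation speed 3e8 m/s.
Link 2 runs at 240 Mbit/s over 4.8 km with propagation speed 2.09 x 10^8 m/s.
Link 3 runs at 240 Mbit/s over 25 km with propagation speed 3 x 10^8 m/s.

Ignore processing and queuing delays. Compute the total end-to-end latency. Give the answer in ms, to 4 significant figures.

0.3043 ms

Transmission delay per hop = L/R = 8000/240000000 = 0.0333333 ms; 3 hops → 0.1 ms.
Propagation delays (d/s per hop): 0.098, 0.0229665, 0.0833333 ms; sum = 0.2043 ms.
End-to-end = 0.3043 ms.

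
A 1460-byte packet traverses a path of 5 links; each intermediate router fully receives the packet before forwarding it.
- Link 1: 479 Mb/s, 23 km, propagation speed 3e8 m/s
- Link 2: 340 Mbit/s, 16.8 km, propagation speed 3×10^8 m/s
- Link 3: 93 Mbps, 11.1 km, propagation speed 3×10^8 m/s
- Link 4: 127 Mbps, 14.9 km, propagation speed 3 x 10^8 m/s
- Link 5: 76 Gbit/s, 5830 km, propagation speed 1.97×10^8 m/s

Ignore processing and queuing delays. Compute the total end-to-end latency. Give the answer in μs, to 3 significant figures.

30100 μs

L = 1460 × 8 = 11680 bits.
Transmission delays (L/R per hop): 24.3841, 34.3529, 125.591, 91.9685, 0.153684 μs; sum = 276.451 μs.
Propagation delays (d/s per hop): 76.6667, 56, 37, 49.6667, 29593.9 μs; sum = 29813.2 μs.
End-to-end = 30100 μs.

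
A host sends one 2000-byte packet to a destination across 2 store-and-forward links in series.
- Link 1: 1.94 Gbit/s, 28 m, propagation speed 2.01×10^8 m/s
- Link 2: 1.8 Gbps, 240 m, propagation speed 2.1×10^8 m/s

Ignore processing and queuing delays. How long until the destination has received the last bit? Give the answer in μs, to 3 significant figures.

18.4 μs

L = 2000 × 8 = 16000 bits.
Transmission delays (L/R per hop): 8.24742, 8.88889 μs; sum = 17.1363 μs.
Propagation delays (d/s per hop): 0.139303, 1.14286 μs; sum = 1.28216 μs.
End-to-end = 18.4 μs.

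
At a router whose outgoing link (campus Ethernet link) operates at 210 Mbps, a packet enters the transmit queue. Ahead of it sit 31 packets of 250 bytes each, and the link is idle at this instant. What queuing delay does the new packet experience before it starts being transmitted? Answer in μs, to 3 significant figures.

295 μs

Each queued packet: L/R = 2000/210000000 = 9.52381 μs.
31 queued → 295.238 μs.
Queuing delay = 295 μs.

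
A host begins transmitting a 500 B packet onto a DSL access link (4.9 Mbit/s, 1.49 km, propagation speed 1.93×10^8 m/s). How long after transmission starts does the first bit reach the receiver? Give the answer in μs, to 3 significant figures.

7.72 μs

First bit experiences only propagation delay: d/s = 1490/193000000 = 7.72 μs.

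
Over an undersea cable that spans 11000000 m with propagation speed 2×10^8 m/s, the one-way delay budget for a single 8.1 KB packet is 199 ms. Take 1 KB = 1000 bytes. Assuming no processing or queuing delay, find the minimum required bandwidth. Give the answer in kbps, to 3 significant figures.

450 kbps

L = 64800 bits.
Propagation delay = 11000000 / 200000000 = 55 ms.
Transmission budget = 199 − 55 = 144 ms.
R ≥ L / t_tx = 64800 bits / 0.144 s = 450 kbps.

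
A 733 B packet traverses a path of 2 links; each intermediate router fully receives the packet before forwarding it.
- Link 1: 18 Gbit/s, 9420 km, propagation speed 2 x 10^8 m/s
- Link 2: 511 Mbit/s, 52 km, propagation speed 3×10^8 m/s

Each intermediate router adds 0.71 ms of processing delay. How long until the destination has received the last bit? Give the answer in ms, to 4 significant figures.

L = 733 × 8 = 5864 bits.
Transmission delays (L/R per hop): 0.000325778, 0.0114755 ms; sum = 0.0118013 ms.
Propagation delays (d/s per hop): 47.1, 0.173333 ms; sum = 47.2733 ms.
Processing at 1 router(s): 1 × 0.71 ms = 0.71 ms.
End-to-end = 48.00 ms.

48.00 ms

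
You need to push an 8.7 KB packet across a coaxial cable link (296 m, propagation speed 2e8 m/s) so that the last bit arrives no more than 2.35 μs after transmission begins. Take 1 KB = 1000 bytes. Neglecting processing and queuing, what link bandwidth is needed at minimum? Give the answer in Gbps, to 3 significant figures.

80.0 Gbps

L = 69600 bits.
Propagation delay = 296 / 200000000 = 1.48 μs.
Transmission budget = 2.35 − 1.48 = 0.87 μs.
R ≥ L / t_tx = 69600 bits / 8.7e-07 s = 80.0 Gbps.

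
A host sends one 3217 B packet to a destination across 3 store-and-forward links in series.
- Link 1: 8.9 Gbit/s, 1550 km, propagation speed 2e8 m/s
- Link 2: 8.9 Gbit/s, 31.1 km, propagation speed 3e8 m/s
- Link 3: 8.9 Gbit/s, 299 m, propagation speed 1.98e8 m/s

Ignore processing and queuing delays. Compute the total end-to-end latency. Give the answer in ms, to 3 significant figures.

7.86 ms

L = 3217 × 8 = 25736 bits.
Transmission delay per hop = L/R = 25736/8900000000 = 0.00289169 ms; 3 hops → 0.00867506 ms.
Propagation delays (d/s per hop): 7.75, 0.103667, 0.0015101 ms; sum = 7.85518 ms.
End-to-end = 7.86 ms.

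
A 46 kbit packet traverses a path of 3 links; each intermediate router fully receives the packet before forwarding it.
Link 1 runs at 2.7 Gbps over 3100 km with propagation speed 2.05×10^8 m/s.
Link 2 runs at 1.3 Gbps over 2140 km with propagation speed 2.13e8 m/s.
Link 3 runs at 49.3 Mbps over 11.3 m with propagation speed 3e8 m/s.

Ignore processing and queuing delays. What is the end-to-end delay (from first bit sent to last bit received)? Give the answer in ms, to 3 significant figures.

26.2 ms

L = 46000 bits.
Transmission delays (L/R per hop): 0.017037, 0.0353846, 0.933063 ms; sum = 0.985485 ms.
Propagation delays (d/s per hop): 15.122, 10.0469, 3.76667e-05 ms; sum = 25.1689 ms.
End-to-end = 26.2 ms.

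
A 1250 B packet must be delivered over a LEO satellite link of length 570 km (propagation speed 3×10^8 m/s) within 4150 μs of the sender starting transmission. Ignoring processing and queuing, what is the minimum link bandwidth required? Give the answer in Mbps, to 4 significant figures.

L = 10000 bits.
Propagation delay = 570000 / 300000000 = 1900 μs.
Transmission budget = 4150 − 1900 = 2250 μs.
R ≥ L / t_tx = 10000 bits / 0.00225 s = 4.444 Mbps.

4.444 Mbps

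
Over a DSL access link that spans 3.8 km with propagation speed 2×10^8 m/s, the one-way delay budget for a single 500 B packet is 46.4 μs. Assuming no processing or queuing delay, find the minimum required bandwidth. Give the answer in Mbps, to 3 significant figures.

L = 4000 bits.
Propagation delay = 3800 / 200000000 = 19 μs.
Transmission budget = 46.4 − 19 = 27.4 μs.
R ≥ L / t_tx = 4000 bits / 2.74e-05 s = 146 Mbps.

146 Mbps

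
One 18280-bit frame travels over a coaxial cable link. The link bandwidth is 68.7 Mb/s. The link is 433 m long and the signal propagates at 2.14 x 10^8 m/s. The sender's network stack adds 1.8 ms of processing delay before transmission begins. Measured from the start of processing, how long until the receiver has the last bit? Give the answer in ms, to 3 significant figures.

2.07 ms

Transmission delay = L/R = 18280 / 68700000 = 0.266084 ms.
Propagation delay = d/s = 433 m / 214000000 m/s = 0.00202336 ms.
Plus processing delay 1.8 ms = 1.8 ms.
Total = 2.07 ms.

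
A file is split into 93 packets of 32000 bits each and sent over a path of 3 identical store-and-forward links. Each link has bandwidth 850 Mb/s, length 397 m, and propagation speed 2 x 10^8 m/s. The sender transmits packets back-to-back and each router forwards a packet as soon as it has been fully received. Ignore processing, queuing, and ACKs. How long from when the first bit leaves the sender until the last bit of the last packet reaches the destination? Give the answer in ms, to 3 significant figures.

3.58 ms

Per-hop transmission t_tx = L/R = 32000/850000000 = 0.0376471 ms.
Per-hop propagation t_prop = 397/200000000 = 0.001985 ms.
Pipeline fill: first packet needs 3·t_tx to clear all hops; remaining 92 packets each add one t_tx.
Total = (3+93-1)·t_tx + 3·t_prop = 95·0.0376471 + 3·0.001985 = 3.58 ms.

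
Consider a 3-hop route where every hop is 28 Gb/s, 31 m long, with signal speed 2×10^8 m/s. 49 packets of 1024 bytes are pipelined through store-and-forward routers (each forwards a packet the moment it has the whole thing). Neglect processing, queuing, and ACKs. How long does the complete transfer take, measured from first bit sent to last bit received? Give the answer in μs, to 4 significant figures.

15.39 μs

Per-hop transmission t_tx = L/R = 8192/28000000000 = 0.292571 μs.
Per-hop propagation t_prop = 31/200000000 = 0.155 μs.
Pipeline fill: first packet needs 3·t_tx to clear all hops; remaining 48 packets each add one t_tx.
Total = (3+49-1)·t_tx + 3·t_prop = 51·0.292571 + 3·0.155 = 15.39 μs.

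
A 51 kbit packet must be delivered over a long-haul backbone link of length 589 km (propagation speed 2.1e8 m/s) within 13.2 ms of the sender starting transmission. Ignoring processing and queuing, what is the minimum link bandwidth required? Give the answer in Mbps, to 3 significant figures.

4.91 Mbps

Propagation delay = 589000 / 210000000 = 2.80476 ms.
Transmission budget = 13.2 − 2.80476 = 10.3952 ms.
R ≥ L / t_tx = 51000 bits / 0.0103952 s = 4.91 Mbps.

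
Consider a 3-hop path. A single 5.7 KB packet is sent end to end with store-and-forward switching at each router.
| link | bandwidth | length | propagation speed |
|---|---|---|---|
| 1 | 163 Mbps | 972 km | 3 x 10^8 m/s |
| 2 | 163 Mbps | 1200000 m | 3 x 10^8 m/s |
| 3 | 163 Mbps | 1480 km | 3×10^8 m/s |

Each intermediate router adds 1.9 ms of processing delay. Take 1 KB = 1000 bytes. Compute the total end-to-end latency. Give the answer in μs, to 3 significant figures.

16800 μs

L = 45600 bits.
Transmission delay per hop = L/R = 45600/163000000 = 279.755 μs; 3 hops → 839.264 μs.
Propagation delays (d/s per hop): 3240, 4000, 4933.33 μs; sum = 12173.3 μs.
Processing at 2 router(s): 2 × 1.9 ms = 3800 μs.
End-to-end = 16800 μs.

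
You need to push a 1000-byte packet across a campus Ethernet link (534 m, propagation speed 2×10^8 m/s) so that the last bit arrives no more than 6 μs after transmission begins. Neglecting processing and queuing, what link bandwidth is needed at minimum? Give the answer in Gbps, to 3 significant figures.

L = 8000 bits.
Propagation delay = 534 / 200000000 = 2.67 μs.
Transmission budget = 6 − 2.67 = 3.33 μs.
R ≥ L / t_tx = 8000 bits / 3.33e-06 s = 2.40 Gbps.

2.40 Gbps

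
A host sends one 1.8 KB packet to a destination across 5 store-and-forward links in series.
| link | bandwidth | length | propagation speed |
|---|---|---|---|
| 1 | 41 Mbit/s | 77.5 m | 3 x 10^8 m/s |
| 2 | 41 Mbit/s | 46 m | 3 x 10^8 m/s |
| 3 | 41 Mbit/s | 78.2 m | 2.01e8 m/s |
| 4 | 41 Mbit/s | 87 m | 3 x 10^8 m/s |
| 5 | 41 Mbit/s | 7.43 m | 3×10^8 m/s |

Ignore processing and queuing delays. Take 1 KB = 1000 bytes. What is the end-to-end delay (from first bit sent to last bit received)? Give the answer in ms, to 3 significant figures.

L = 14400 bits.
Transmission delay per hop = L/R = 14400/41000000 = 0.35122 ms; 5 hops → 1.7561 ms.
Propagation delays (d/s per hop): 0.000258333, 0.000153333, 0.000389055, 0.00029, 2.47667e-05 ms; sum = 0.00111549 ms.
End-to-end = 1.76 ms.

1.76 ms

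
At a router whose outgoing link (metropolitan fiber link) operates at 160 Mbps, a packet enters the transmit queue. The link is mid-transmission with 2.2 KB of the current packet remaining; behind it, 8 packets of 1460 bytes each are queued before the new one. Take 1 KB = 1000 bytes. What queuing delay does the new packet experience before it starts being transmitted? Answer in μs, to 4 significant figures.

694.0 μs

Each queued packet: L/R = 11680/160000000 = 73 μs.
8 queued → 584 μs.
Plus remaining 17600 bits of current packet: 110 μs.
Queuing delay = 694.0 μs.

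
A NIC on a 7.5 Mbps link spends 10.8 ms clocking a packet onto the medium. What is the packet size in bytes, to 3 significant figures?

10100 bytes

L = R × t_tx = 7500000 b/s × 0.0108 s = 81000 bits.
In bytes: 81000 / 8 = 10100 bytes.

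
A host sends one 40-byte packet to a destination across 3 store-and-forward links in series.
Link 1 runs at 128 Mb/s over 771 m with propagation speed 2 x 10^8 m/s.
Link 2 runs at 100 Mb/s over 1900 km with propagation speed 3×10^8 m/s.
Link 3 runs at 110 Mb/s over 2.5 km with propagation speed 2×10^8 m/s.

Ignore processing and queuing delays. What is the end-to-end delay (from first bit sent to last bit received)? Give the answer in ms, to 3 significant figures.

6.36 ms

L = 40 × 8 = 320 bits.
Transmission delays (L/R per hop): 0.0025, 0.0032, 0.00290909 ms; sum = 0.00860909 ms.
Propagation delays (d/s per hop): 0.003855, 6.33333, 0.0125 ms; sum = 6.34969 ms.
End-to-end = 6.36 ms.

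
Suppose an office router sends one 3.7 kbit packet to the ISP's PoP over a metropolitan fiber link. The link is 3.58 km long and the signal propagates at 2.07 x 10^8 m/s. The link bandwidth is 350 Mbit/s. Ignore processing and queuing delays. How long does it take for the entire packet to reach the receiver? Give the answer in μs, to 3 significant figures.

27.9 μs

L = 3700 bits.
Transmission delay = L/R = 3700 / 350000000 = 10.5714 μs.
Propagation delay = d/s = 3580 m / 2.07e+08 m/s = 17.2947 μs.
Total = 27.9 μs.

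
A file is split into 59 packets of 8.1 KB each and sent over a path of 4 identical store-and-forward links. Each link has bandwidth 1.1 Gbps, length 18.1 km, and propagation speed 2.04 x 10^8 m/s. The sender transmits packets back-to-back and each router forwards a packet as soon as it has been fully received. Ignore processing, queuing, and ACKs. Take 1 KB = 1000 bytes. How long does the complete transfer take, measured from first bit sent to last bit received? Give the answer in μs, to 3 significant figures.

4010 μs

Per-hop transmission t_tx = L/R = 64800/1100000000 = 58.9091 μs.
Per-hop propagation t_prop = 18100/204000000 = 88.7255 μs.
Pipeline fill: first packet needs 4·t_tx to clear all hops; remaining 58 packets each add one t_tx.
Total = (4+59-1)·t_tx + 4·t_prop = 62·58.9091 + 4·88.7255 = 4010 μs.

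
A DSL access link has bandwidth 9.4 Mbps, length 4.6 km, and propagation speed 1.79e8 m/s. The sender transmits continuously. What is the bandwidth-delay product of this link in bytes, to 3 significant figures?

Propagation delay = 4600 / 179000000 = 2.56983e-05 s.
BDP = R × t_prop = 9400000 × 2.56983e-05 = 241.564 bits.
In bytes: 241.564/8 = 30.2 bytes.

30.2 bytes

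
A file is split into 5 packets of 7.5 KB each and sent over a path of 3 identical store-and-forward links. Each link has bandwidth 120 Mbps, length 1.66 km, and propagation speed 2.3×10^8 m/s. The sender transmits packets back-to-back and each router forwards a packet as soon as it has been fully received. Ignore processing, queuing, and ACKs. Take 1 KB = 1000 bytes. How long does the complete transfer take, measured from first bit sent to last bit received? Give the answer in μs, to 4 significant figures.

Per-hop transmission t_tx = L/R = 60000/120000000 = 500 μs.
Per-hop propagation t_prop = 1660/2.3e+08 = 7.21739 μs.
Pipeline fill: first packet needs 3·t_tx to clear all hops; remaining 4 packets each add one t_tx.
Total = (3+5-1)·t_tx + 3·t_prop = 7·500 + 3·7.21739 = 3522 μs.

3522 μs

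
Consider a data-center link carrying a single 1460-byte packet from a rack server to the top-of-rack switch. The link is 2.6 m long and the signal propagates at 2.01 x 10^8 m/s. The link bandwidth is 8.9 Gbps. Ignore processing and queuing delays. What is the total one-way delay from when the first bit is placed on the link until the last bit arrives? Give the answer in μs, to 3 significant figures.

1.33 μs

L = 1460 × 8 = 11680 bits.
Transmission delay = L/R = 11680 / 8900000000 = 1.31236 μs.
Propagation delay = d/s = 2.6 m / 2.01e+08 m/s = 0.0129353 μs.
Total = 1.33 μs.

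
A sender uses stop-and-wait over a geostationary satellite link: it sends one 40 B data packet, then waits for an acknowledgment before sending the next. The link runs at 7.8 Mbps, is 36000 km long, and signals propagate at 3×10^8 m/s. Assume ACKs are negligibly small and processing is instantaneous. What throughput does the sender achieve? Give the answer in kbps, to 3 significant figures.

t_tx = L/R = 320/7800000 = 4.10256e-05 s.
t_prop = 36000000/300000000 = 0.12 s; RTT = 0.24 s.
Cycle = t_tx + RTT = 0.240041 s.
Throughput = L / cycle = 320 / 0.240041 = 1.33 kbps.

1.33 kbps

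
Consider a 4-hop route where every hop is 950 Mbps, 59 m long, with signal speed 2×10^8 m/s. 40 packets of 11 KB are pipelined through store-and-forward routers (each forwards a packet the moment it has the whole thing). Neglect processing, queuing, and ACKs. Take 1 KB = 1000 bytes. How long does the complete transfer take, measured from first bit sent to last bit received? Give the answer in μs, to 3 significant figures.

3980 μs

Per-hop transmission t_tx = L/R = 88000/950000000 = 92.6316 μs.
Per-hop propagation t_prop = 59/200000000 = 0.295 μs.
Pipeline fill: first packet needs 4·t_tx to clear all hops; remaining 39 packets each add one t_tx.
Total = (4+40-1)·t_tx + 4·t_prop = 43·92.6316 + 4·0.295 = 3980 μs.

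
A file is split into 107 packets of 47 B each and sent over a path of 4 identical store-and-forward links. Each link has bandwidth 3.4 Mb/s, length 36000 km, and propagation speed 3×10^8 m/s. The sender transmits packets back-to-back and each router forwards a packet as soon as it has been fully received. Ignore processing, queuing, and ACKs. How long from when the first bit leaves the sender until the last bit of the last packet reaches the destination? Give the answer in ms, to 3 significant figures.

492 ms

Per-hop transmission t_tx = L/R = 376/3400000 = 0.110588 ms.
Per-hop propagation t_prop = 36000000/300000000 = 120 ms.
Pipeline fill: first packet needs 4·t_tx to clear all hops; remaining 106 packets each add one t_tx.
Total = (4+107-1)·t_tx + 4·t_prop = 110·0.110588 + 4·120 = 492 ms.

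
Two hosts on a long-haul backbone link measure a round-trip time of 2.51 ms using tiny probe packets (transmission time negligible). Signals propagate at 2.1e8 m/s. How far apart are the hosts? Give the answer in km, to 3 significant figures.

264 km

One-way propagation = RTT/2 = 1.255 ms.
d = s × t = 210000000 × 0.001255 = 264 km.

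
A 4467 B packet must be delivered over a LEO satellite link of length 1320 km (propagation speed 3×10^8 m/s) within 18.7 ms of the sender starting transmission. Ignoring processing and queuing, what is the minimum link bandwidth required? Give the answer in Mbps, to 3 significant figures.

L = 35736 bits.
Propagation delay = 1320000 / 300000000 = 4.4 ms.
Transmission budget = 18.7 − 4.4 = 14.3 ms.
R ≥ L / t_tx = 35736 bits / 0.0143 s = 2.50 Mbps.

2.50 Mbps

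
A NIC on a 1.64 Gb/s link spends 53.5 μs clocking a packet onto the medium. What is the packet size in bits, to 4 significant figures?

L = R × t_tx = 1640000000 b/s × 5.35e-05 s = 87740 bits.

87740 bits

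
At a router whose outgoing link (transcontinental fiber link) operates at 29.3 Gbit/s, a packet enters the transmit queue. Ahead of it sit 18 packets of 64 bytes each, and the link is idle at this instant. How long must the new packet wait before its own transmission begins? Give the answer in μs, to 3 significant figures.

Each queued packet: L/R = 512/29300000000 = 0.0174744 μs.
18 queued → 0.314539 μs.
Queuing delay = 0.315 μs.

0.315 μs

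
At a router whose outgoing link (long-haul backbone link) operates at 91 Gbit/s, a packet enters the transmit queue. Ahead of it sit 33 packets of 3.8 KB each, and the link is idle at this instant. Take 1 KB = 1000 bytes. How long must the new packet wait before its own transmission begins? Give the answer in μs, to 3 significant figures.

Each queued packet: L/R = 30400/91000000000 = 0.334066 μs.
33 queued → 11.0242 μs.
Queuing delay = 11.0 μs.

11.0 μs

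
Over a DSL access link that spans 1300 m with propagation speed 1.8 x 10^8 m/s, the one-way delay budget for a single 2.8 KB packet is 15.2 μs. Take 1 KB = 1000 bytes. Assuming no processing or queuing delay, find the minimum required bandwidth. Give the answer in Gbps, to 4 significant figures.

2.808 Gbps

L = 22400 bits.
Propagation delay = 1300 / 180000000 = 7.22222 μs.
Transmission budget = 15.2 − 7.22222 = 7.97778 μs.
R ≥ L / t_tx = 22400 bits / 7.97778e-06 s = 2.808 Gbps.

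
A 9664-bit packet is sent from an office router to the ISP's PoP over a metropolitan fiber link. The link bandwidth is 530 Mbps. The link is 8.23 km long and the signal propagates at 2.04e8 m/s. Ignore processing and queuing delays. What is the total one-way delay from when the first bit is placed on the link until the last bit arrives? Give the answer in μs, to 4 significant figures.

Transmission delay = L/R = 9664 / 530000000 = 18.234 μs.
Propagation delay = d/s = 8230 m / 204000000 m/s = 40.3431 μs.
Total = 58.58 μs.

58.58 μs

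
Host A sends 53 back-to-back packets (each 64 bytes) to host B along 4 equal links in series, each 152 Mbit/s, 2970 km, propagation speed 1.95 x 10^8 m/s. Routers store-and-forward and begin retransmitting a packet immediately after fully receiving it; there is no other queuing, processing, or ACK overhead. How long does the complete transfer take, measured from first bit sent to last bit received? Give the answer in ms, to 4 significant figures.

61.11 ms

Per-hop transmission t_tx = L/R = 512/152000000 = 0.00336842 ms.
Per-hop propagation t_prop = 2970000/195000000 = 15.2308 ms.
Pipeline fill: first packet needs 4·t_tx to clear all hops; remaining 52 packets each add one t_tx.
Total = (4+53-1)·t_tx + 4·t_prop = 56·0.00336842 + 4·15.2308 = 61.11 ms.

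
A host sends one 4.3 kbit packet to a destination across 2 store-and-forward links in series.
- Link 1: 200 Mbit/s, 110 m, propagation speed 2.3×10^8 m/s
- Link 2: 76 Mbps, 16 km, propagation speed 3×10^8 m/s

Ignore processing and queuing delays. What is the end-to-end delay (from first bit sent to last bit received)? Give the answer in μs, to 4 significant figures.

131.9 μs

L = 4300 bits.
Transmission delays (L/R per hop): 21.5, 56.5789 μs; sum = 78.0789 μs.
Propagation delays (d/s per hop): 0.478261, 53.3333 μs; sum = 53.8116 μs.
End-to-end = 131.9 μs.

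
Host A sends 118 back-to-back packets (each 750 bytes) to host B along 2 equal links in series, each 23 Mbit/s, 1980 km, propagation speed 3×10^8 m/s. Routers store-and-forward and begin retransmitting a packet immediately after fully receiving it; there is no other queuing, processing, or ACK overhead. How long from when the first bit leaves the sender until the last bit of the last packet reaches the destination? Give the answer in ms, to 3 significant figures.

44.2 ms

Per-hop transmission t_tx = L/R = 6000/23000000 = 0.26087 ms.
Per-hop propagation t_prop = 1980000/300000000 = 6.6 ms.
Pipeline fill: first packet needs 2·t_tx to clear all hops; remaining 117 packets each add one t_tx.
Total = (2+118-1)·t_tx + 2·t_prop = 119·0.26087 + 2·6.6 = 44.2 ms.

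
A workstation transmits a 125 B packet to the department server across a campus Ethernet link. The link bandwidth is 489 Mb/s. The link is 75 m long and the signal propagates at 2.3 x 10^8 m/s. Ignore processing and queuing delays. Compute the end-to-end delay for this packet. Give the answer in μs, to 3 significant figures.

2.37 μs

L = 125 × 8 = 1000 bits.
Transmission delay = L/R = 1000 / 489000000 = 2.04499 μs.
Propagation delay = d/s = 75 m / 2.3e+08 m/s = 0.326087 μs.
Total = 2.37 μs.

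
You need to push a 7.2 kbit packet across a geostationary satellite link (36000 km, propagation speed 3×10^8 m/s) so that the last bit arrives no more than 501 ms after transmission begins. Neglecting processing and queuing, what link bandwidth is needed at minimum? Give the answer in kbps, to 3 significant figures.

Propagation delay = 36000000 / 300000000 = 120 ms.
Transmission budget = 501 − 120 = 381 ms.
R ≥ L / t_tx = 7200 bits / 0.381 s = 18.9 kbps.

18.9 kbps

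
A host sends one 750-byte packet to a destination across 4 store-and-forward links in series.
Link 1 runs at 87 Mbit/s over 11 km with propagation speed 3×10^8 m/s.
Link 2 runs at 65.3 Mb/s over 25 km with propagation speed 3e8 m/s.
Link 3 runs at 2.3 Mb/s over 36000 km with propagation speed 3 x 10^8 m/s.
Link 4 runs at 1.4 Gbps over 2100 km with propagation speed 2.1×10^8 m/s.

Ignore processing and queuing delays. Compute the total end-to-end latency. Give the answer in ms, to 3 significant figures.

133 ms

L = 750 × 8 = 6000 bits.
Transmission delays (L/R per hop): 0.0689655, 0.0918836, 2.6087, 0.00428571 ms; sum = 2.77383 ms.
Propagation delays (d/s per hop): 0.0366667, 0.0833333, 120, 10 ms; sum = 130.12 ms.
End-to-end = 133 ms.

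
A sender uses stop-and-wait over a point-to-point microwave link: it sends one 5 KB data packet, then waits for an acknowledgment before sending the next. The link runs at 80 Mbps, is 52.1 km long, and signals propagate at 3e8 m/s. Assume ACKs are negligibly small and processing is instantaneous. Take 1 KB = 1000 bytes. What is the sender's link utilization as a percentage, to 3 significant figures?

59.0 %

t_tx = L/R = 40000/80000000 = 0.0005 s.
t_prop = 52100/300000000 = 0.000173667 s; RTT = 0.000347333 s.
Cycle = t_tx + RTT = 0.000847333 s.
Utilization = t_tx / cycle = 0.0005/0.000847333 = 59.0 %.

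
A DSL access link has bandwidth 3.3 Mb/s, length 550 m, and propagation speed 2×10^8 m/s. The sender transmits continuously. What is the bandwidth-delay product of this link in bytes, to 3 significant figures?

1.13 bytes

Propagation delay = 550 / 200000000 = 2.75e-06 s.
BDP = R × t_prop = 3300000 × 2.75e-06 = 9.075 bits.
In bytes: 9.075/8 = 1.13 bytes.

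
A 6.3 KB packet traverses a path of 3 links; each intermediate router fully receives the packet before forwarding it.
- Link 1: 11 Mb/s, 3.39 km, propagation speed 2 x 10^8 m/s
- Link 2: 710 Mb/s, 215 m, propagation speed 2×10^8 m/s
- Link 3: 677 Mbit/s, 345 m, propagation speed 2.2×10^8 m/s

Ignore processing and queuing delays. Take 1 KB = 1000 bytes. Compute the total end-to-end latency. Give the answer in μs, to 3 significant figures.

L = 50400 bits.
Transmission delays (L/R per hop): 4581.82, 70.9859, 74.4461 μs; sum = 4727.25 μs.
Propagation delays (d/s per hop): 16.95, 1.075, 1.56818 μs; sum = 19.5932 μs.
End-to-end = 4750 μs.

4750 μs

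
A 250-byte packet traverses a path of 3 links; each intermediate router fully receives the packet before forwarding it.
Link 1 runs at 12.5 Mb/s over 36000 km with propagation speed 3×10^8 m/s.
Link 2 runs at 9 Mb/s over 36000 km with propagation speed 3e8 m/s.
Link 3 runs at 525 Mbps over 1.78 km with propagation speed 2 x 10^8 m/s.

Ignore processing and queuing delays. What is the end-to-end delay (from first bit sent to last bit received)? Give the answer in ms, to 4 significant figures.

240.4 ms

L = 250 × 8 = 2000 bits.
Transmission delays (L/R per hop): 0.16, 0.222222, 0.00380952 ms; sum = 0.386032 ms.
Propagation delays (d/s per hop): 120, 120, 0.0089 ms; sum = 240.009 ms.
End-to-end = 240.4 ms.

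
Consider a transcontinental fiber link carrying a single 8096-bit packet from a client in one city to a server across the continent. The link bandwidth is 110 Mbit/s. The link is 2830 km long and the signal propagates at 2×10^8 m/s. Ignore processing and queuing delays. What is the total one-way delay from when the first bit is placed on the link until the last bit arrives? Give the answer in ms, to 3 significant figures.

Transmission delay = L/R = 8096 / 110000000 = 0.0736 ms.
Propagation delay = d/s = 2830000 m / 200000000 m/s = 14.15 ms.
Total = 14.2 ms.

14.2 ms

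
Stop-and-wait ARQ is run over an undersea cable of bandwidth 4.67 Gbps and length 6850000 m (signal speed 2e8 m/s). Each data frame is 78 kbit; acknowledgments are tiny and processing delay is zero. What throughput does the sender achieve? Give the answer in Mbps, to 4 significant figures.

1.138 Mbps

t_tx = L/R = 78000/4670000000 = 1.67024e-05 s.
t_prop = 6850000/200000000 = 0.03425 s; RTT = 0.0685 s.
Cycle = t_tx + RTT = 0.0685167 s.
Throughput = L / cycle = 78000 / 0.0685167 = 1.138 Mbps.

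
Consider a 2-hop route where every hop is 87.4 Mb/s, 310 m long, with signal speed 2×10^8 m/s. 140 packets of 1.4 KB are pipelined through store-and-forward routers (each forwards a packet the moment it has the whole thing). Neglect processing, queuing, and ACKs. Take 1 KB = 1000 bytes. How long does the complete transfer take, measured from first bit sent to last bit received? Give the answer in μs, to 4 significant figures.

Per-hop transmission t_tx = L/R = 11200/87400000 = 128.146 μs.
Per-hop propagation t_prop = 310/200000000 = 1.55 μs.
Pipeline fill: first packet needs 2·t_tx to clear all hops; remaining 139 packets each add one t_tx.
Total = (2+140-1)·t_tx + 2·t_prop = 141·128.146 + 2·1.55 = 18070 μs.

18070 μs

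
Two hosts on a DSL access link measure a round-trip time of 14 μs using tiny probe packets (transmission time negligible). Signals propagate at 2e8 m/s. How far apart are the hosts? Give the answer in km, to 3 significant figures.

One-way propagation = RTT/2 = 7 μs.
d = s × t = 200000000 × 7e-06 = 1.40 km.

1.40 km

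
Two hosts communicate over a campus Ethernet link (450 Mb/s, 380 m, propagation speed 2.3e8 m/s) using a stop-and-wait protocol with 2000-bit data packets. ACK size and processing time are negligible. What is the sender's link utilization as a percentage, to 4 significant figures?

t_tx = L/R = 2000/450000000 = 4.44444e-06 s.
t_prop = 380/2.3e+08 = 1.65217e-06 s; RTT = 3.30435e-06 s.
Cycle = t_tx + RTT = 7.74879e-06 s.
Utilization = t_tx / cycle = 4.44444e-06/7.74879e-06 = 57.36 %.

57.36 %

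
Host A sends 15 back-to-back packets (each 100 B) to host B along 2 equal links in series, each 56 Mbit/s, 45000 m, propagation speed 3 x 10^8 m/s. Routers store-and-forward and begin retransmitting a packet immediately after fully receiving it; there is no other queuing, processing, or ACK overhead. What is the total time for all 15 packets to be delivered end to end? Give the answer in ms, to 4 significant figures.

Per-hop transmission t_tx = L/R = 800/56000000 = 0.0142857 ms.
Per-hop propagation t_prop = 45000/300000000 = 0.15 ms.
Pipeline fill: first packet needs 2·t_tx to clear all hops; remaining 14 packets each add one t_tx.
Total = (2+15-1)·t_tx + 2·t_prop = 16·0.0142857 + 2·0.15 = 0.5286 ms.

0.5286 ms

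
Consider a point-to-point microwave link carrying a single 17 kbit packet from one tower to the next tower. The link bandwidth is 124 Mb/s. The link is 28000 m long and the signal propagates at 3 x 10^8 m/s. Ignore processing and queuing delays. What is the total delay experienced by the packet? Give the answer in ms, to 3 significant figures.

0.230 ms

L = 17000 bits.
Transmission delay = L/R = 17000 / 124000000 = 0.137097 ms.
Propagation delay = d/s = 28000 m / 300000000 m/s = 0.0933333 ms.
Total = 0.230 ms.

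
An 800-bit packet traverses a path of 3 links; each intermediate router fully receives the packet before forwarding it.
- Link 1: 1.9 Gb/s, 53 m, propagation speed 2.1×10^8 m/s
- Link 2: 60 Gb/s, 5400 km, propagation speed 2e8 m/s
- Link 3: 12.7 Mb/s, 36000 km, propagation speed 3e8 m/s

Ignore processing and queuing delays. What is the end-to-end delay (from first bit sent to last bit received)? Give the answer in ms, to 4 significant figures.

147.1 ms

Transmission delays (L/R per hop): 0.000421053, 1.33333e-05, 0.0629921 ms; sum = 0.0634265 ms.
Propagation delays (d/s per hop): 0.000252381, 27, 120 ms; sum = 147 ms.
End-to-end = 147.1 ms.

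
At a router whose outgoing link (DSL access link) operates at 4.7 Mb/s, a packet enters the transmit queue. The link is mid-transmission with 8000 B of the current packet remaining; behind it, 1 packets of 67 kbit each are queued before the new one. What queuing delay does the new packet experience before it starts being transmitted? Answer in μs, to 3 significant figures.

Each queued packet: L/R = 67000/4700000 = 14255.3 μs.
1 queued → 14255.3 μs.
Plus remaining 64000 bits of current packet: 13617 μs.
Queuing delay = 27900 μs.

27900 μs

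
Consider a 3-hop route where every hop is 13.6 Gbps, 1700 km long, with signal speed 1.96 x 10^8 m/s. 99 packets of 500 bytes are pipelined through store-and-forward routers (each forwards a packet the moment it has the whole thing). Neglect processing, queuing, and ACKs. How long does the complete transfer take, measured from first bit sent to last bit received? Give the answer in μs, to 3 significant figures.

Per-hop transmission t_tx = L/R = 4000/13600000000 = 0.294118 μs.
Per-hop propagation t_prop = 1700000/196000000 = 8673.47 μs.
Pipeline fill: first packet needs 3·t_tx to clear all hops; remaining 98 packets each add one t_tx.
Total = (3+99-1)·t_tx + 3·t_prop = 101·0.294118 + 3·8673.47 = 26100 μs.

26100 μs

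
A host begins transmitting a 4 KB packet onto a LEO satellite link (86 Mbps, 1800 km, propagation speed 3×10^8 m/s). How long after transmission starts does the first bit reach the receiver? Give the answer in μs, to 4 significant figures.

First bit experiences only propagation delay: d/s = 1800000/300000000 = 6000 μs.

6000 μs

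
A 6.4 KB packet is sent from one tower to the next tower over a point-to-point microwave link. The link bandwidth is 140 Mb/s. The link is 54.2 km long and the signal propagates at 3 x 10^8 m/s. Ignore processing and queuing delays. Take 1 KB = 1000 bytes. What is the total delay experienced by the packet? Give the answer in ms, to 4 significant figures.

L = 51200 bits.
Transmission delay = L/R = 51200 / 140000000 = 0.365714 ms.
Propagation delay = d/s = 54200 m / 300000000 m/s = 0.180667 ms.
Total = 0.5464 ms.

0.5464 ms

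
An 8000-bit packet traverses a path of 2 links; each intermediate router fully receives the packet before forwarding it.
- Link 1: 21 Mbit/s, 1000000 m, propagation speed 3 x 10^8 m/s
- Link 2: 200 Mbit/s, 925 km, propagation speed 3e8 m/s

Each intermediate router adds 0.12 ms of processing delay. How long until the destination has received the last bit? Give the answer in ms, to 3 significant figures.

Transmission delays (L/R per hop): 0.380952, 0.04 ms; sum = 0.420952 ms.
Propagation delays (d/s per hop): 3.33333, 3.08333 ms; sum = 6.41667 ms.
Processing at 1 router(s): 1 × 0.12 ms = 0.12 ms.
End-to-end = 6.96 ms.

6.96 ms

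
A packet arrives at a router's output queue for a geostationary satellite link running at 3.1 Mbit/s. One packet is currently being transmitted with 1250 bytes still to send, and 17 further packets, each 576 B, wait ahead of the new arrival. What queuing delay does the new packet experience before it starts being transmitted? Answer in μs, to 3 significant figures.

Each queued packet: L/R = 4608/3100000 = 1486.45 μs.
17 queued → 25269.7 μs.
Plus remaining 10000 bits of current packet: 3225.81 μs.
Queuing delay = 28500 μs.

28500 μs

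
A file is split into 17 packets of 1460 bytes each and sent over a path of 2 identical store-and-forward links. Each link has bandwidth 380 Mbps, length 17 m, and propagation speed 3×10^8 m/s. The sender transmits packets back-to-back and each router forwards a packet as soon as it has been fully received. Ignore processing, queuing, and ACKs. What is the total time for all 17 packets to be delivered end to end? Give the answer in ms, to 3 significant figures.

Per-hop transmission t_tx = L/R = 11680/380000000 = 0.0307368 ms.
Per-hop propagation t_prop = 17/300000000 = 5.66667e-05 ms.
Pipeline fill: first packet needs 2·t_tx to clear all hops; remaining 16 packets each add one t_tx.
Total = (2+17-1)·t_tx + 2·t_prop = 18·0.0307368 + 2·5.66667e-05 = 0.553 ms.

0.553 ms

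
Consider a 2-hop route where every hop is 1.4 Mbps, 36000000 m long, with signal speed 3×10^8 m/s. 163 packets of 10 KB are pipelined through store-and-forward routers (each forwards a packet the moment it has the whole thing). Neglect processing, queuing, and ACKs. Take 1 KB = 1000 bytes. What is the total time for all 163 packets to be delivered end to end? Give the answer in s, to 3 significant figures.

Per-hop transmission t_tx = L/R = 80000/1400000 = 0.0571429 s.
Per-hop propagation t_prop = 36000000/300000000 = 0.12 s.
Pipeline fill: first packet needs 2·t_tx to clear all hops; remaining 162 packets each add one t_tx.
Total = (2+163-1)·t_tx + 2·t_prop = 164·0.0571429 + 2·0.12 = 9.61 s.

9.61 s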